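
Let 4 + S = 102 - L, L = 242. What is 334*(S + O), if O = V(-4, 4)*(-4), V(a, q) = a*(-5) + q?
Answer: -80160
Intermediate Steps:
V(a, q) = q - 5*a (V(a, q) = -5*a + q = q - 5*a)
S = -144 (S = -4 + (102 - 1*242) = -4 + (102 - 242) = -4 - 140 = -144)
O = -96 (O = (4 - 5*(-4))*(-4) = (4 + 20)*(-4) = 24*(-4) = -96)
334*(S + O) = 334*(-144 - 96) = 334*(-240) = -80160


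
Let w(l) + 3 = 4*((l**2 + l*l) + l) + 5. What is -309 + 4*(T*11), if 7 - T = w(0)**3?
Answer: -353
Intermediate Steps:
w(l) = 2 + 4*l + 8*l**2 (w(l) = -3 + (4*((l**2 + l*l) + l) + 5) = -3 + (4*((l**2 + l**2) + l) + 5) = -3 + (4*(2*l**2 + l) + 5) = -3 + (4*(l + 2*l**2) + 5) = -3 + ((4*l + 8*l**2) + 5) = -3 + (5 + 4*l + 8*l**2) = 2 + 4*l + 8*l**2)
T = -1 (T = 7 - (2 + 4*0 + 8*0**2)**3 = 7 - (2 + 0 + 8*0)**3 = 7 - (2 + 0 + 0)**3 = 7 - 1*2**3 = 7 - 1*8 = 7 - 8 = -1)
-309 + 4*(T*11) = -309 + 4*(-1*11) = -309 + 4*(-11) = -309 - 44 = -353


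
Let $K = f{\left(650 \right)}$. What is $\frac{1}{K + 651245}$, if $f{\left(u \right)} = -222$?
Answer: $\frac{1}{651023} \approx 1.536 \cdot 10^{-6}$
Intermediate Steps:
$K = -222$
$\frac{1}{K + 651245} = \frac{1}{-222 + 651245} = \frac{1}{651023}$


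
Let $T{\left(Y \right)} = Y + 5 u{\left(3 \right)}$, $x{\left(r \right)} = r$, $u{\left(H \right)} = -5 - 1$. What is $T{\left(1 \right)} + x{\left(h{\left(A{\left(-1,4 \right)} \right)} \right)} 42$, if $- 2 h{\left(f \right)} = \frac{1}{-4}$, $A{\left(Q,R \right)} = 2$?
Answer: $- \frac{95}{4} \approx -23.75$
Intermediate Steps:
$h{\left(f \right)} = \frac{1}{8}$ ($h{\left(f \right)} = - \frac{1}{2 \left(-4\right)} = \left(- \frac{1}{2}\right) \left(- \frac{1}{4}\right) = \frac{1}{8}$)
$u{\left(H \right)} = -6$ ($u{\left(H \right)} = -5 - 1 = -6$)
$T{\left(Y \right)} = -30 + Y$ ($T{\left(Y \right)} = Y + 5 \left(-6\right) = Y - 30 = -30 + Y$)
$T{\left(1 \right)} + x{\left(h{\left(A{\left(-1,4 \right)} \right)} \right)} 42 = \left(-30 + 1\right) + \frac{1}{8} \cdot 42 = -29 + \frac{21}{4} = - \frac{95}{4}$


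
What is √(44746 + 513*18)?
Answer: 2*√13495 ≈ 232.34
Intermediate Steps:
√(44746 + 513*18) = √(44746 + 9234) = √53980 = 2*√13495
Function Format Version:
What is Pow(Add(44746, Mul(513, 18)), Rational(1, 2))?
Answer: Mul(2, Pow(13495, Rational(1, 2))) ≈ 232.34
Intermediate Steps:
Pow(Add(44746, Mul(513, 18)), Rational(1, 2)) = Pow(Add(44746, 9234), Rational(1, 2)) = Pow(53980, Rational(1, 2)) = Mul(2, Pow(13495, Rational(1, 2)))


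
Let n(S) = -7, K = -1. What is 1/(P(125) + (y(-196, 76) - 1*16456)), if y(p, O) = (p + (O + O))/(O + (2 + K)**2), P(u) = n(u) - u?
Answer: -7/116120 ≈ -6.0282e-5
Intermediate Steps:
P(u) = -7 - u
y(p, O) = (p + 2*O)/(1 + O) (y(p, O) = (p + (O + O))/(O + (2 - 1)**2) = (p + 2*O)/(O + 1**2) = (p + 2*O)/(O + 1) = (p + 2*O)/(1 + O))
1/(P(125) + (y(-196, 76) - 1*16456)) = 1/((-7 - 1*125) + ((-196 + 2*76)/(1 + 76) - 1*16456)) = 1/((-7 - 125) + ((-196 + 152)/77 - 16456)) = 1/(-132 + ((1/77)*(-44) - 16456)) = 1/(-132 + (-4/7 - 16456)) = 1/(-132 - 115196/7) = 1/(-116120/7) = -7/116120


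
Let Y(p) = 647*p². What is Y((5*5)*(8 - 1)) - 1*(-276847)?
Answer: 20091222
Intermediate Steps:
Y((5*5)*(8 - 1)) - 1*(-276847) = 647*((5*5)*(8 - 1))² - 1*(-276847) = 647*(25*7)² + 276847 = 647*175² + 276847 = 647*30625 + 276847 = 19814375 + 276847 = 20091222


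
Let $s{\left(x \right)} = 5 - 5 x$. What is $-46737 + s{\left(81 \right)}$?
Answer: $-47137$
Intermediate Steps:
$-46737 + s{\left(81 \right)} = -46737 + \left(5 - 405\right) = -46737 - 400 = -47137$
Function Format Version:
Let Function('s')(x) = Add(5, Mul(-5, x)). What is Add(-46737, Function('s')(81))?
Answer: -47137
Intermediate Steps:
Add(-46737, Function('s')(81)) = Add(-46737, Add(5, Mul(-5, 81))) = Add(-46737, Add(5, -405)) = Add(-46737, -400) = -47137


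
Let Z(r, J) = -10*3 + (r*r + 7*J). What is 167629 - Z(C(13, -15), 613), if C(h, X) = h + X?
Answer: 163364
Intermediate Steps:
C(h, X) = X + h
Z(r, J) = -30 + r² + 7*J (Z(r, J) = -30 + (r² + 7*J) = -30 + r² + 7*J)
167629 - Z(C(13, -15), 613) = 167629 - (-30 + (-15 + 13)² + 7*613) = 167629 - (-30 + (-2)² + 4291) = 167629 - (-30 + 4 + 4291) = 167629 - 1*4265 = 167629 - 4265 = 163364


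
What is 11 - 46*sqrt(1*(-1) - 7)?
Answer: 11 - 92*I*sqrt(2) ≈ 11.0 - 130.11*I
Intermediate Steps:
11 - 46*sqrt(1*(-1) - 7) = 11 - 46*sqrt(-1 - 7) = 11 - 92*I*sqrt(2)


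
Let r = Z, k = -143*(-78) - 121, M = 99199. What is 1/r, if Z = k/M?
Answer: 99199/11033 ≈ 8.9911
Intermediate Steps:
k = 11033 (k = 11154 - 121 = 11033)
Z = 11033/99199 ≈ 0.11122
r = 11033/99199 ≈ 0.11122
1/r = 1/(11033/99199) = 99199/11033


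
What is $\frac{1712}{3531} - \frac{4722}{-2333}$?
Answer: $\frac{193154}{76989} \approx 2.5089$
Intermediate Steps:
$\frac{1712}{3531} - \frac{4722}{-2333} = 1712 \cdot \frac{1}{3531} - - \frac{4722}{2333} = \frac{16}{33} + \frac{4722}{2333} = \frac{193154}{76989}$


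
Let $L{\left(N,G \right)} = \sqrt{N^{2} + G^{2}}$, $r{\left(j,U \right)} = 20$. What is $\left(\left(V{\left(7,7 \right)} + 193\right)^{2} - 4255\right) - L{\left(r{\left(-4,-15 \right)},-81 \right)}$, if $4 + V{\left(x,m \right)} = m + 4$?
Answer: $35745 - \sqrt{6961} \approx 35662.0$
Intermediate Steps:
$V{\left(x,m \right)} = m$ ($V{\left(x,m \right)} = -4 + \left(m + 4\right) = -4 + \left(4 + m\right) = m$)
$L{\left(N,G \right)} = \sqrt{G^{2} + N^{2}}$
$\left(\left(V{\left(7,7 \right)} + 193\right)^{2} - 4255\right) - L{\left(r{\left(-4,-15 \right)},-81 \right)} = \left(\left(7 + 193\right)^{2} - 4255\right) - \sqrt{\left(-81\right)^{2} + 20^{2}} = \left(200^{2} - 4255\right) - \sqrt{6561 + 400} = \left(40000 - 4255\right) - \sqrt{6961} = 35745 - \sqrt{6961}$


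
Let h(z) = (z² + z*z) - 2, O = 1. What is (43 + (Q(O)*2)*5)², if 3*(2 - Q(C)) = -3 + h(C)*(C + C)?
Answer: 5329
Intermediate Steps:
h(z) = -2 + 2*z² (h(z) = (z² + z²) - 2 = 2*z² - 2 = -2 + 2*z²)
Q(C) = 3 - 2*C*(-2 + 2*C²)/3 (Q(C) = 2 - (-3 + (-2 + 2*C²)*(C + C))/3 = 2 - (-3 + (-2 + 2*C²)*(2*C))/3 = 2 - (-3 + 2*C*(-2 + 2*C²))/3 = 2 + (1 - 2*C*(-2 + 2*C²)/3) = 3 - 2*C*(-2 + 2*C²)/3)
(43 + (Q(O)*2)*5)² = (43 + ((3 - 4/3*1*(-1 + 1²))*2)*5)² = (43 + ((3 - 4/3*1*(-1 + 1))*2)*5)² = (43 + ((3 - 4/3*1*0)*2)*5)² = (43 + ((3 + 0)*2)*5)² = (43 + (3*2)*5)² = (43 + 6*5)² = (43 + 30)² = 73² = 5329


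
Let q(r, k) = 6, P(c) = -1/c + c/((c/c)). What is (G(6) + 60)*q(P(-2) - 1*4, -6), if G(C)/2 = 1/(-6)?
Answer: 358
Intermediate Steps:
P(c) = c - 1/c (P(c) = -1/c + c/1 = -1/c + c*1 = -1/c + c = c - 1/c)
G(C) = -⅓ (G(C) = 2/(-6) = 2*(-⅙) = -⅓)
(G(6) + 60)*q(P(-2) - 1*4, -6) = (-⅓ + 60)*6 = (179/3)*6 = 358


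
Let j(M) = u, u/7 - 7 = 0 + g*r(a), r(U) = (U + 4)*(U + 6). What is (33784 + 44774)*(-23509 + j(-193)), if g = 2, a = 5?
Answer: -1734089292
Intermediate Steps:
r(U) = (4 + U)*(6 + U)
u = 1435 (u = 49 + 7*(0 + 2*(24 + 5**2 + 10*5)) = 49 + 7*(0 + 2*(24 + 25 + 50)) = 49 + 7*(0 + 2*99) = 49 + 7*(0 + 198) = 49 + 7*198 = 49 + 1386 = 1435)
j(M) = 1435
(33784 + 44774)*(-23509 + j(-193)) = (33784 + 44774)*(-23509 + 1435) = 78558*(-22074) = -1734089292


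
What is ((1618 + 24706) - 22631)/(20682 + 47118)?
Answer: 1231/22600 ≈ 0.054469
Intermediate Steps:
((1618 + 24706) - 22631)/(20682 + 47118) = (26324 - 22631)/67800 = 3693*(1/67800) = 1231/22600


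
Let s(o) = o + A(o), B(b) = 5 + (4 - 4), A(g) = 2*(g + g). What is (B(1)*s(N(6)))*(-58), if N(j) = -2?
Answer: 2900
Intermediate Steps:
A(g) = 4*g (A(g) = 2*(2*g) = 4*g)
B(b) = 5 (B(b) = 5 + 0 = 5)
s(o) = 5*o (s(o) = o + 4*o = 5*o)
(B(1)*s(N(6)))*(-58) = (5*(5*(-2)))*(-58) = (5*(-10))*(-58) = -50*(-58) = 2900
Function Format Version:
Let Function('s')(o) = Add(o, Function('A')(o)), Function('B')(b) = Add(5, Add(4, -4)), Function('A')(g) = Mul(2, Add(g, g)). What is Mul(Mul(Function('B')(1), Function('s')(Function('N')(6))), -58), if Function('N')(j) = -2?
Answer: 2900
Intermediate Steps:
Function('A')(g) = Mul(4, g) (Function('A')(g) = Mul(2, Mul(2, g)) = Mul(4, g))
Function('B')(b) = 5 (Function('B')(b) = Add(5, 0) = 5)
Function('s')(o) = Mul(5, o) (Function('s')(o) = Add(o, Mul(4, o)) = Mul(5, o))
Mul(Mul(Function('B')(1), Function('s')(Function('N')(6))), -58) = Mul(Mul(5, Mul(5, -2)), -58) = Mul(Mul(5, -10), -58) = Mul(-50, -58) = 2900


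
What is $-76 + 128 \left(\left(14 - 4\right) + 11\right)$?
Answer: $2612$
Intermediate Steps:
$-76 + 128 \left(\left(14 - 4\right) + 11\right) = -76 + 128 \left(10 + 11\right) = -76 + 128 \cdot 21 = -76 + 2688 = 2612$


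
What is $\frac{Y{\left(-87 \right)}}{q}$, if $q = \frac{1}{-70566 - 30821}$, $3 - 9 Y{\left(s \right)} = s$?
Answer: $-1013870$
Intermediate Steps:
$Y{\left(s \right)} = \frac{1}{3} - \frac{s}{9}$
$q = - \frac{1}{101387}$ ($q = \frac{1}{-101387} = - \frac{1}{101387} \approx -9.8632 \cdot 10^{-6}$)
$\frac{Y{\left(-87 \right)}}{q} = \frac{\frac{1}{3} - - \frac{29}{3}}{- \frac{1}{101387}} = \left(\frac{1}{3} + \frac{29}{3}\right) \left(-101387\right) = 10 \left(-101387\right) = -1013870$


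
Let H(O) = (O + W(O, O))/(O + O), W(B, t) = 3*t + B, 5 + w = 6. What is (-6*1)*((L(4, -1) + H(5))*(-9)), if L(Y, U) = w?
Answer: 189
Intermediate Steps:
w = 1 (w = -5 + 6 = 1)
L(Y, U) = 1
W(B, t) = B + 3*t
H(O) = 5/2 (H(O) = (O + (O + 3*O))/(O + O) = (O + 4*O)/((2*O)) = (5*O)*(1/(2*O)) = 5/2)
(-6*1)*((L(4, -1) + H(5))*(-9)) = (-6*1)*((1 + 5/2)*(-9)) = -21*(-9) = -6*(-63/2) = 189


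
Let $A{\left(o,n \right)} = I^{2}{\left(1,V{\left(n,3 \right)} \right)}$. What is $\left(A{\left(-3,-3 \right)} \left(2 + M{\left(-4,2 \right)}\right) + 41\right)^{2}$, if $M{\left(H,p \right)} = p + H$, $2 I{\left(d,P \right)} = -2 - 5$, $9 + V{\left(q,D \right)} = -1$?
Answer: $1681$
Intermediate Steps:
$V{\left(q,D \right)} = -10$ ($V{\left(q,D \right)} = -9 - 1 = -10$)
$I{\left(d,P \right)} = - \frac{7}{2}$ ($I{\left(d,P \right)} = \frac{-2 - 5}{2} = \frac{1}{2} \left(-7\right) = - \frac{7}{2}$)
$A{\left(o,n \right)} = \frac{49}{4}$ ($A{\left(o,n \right)} = \left(- \frac{7}{2}\right)^{2} = \frac{49}{4}$)
$M{\left(H,p \right)} = H + p$
$\left(A{\left(-3,-3 \right)} \left(2 + M{\left(-4,2 \right)}\right) + 41\right)^{2} = \left(\frac{49 \left(2 + \left(-4 + 2\right)\right)}{4} + 41\right)^{2} = \left(\frac{49 \left(2 - 2\right)}{4} + 41\right)^{2} = \left(\frac{49}{4} \cdot 0 + 41\right)^{2} = \left(0 + 41\right)^{2} = 41^{2} = 1681$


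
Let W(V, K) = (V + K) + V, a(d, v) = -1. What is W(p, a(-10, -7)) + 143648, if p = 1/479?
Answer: 68806915/479 ≈ 1.4365e+5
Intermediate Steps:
p = 1/479 ≈ 0.0020877
W(V, K) = K + 2*V (W(V, K) = (K + V) + V = K + 2*V)
W(p, a(-10, -7)) + 143648 = (-1 + 2*(1/479)) + 143648 = (-1 + 2/479) + 143648 = -477/479 + 143648 = 68806915/479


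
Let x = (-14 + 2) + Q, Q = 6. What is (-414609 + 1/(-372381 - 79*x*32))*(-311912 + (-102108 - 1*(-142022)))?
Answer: 583824882838356/5177 ≈ 1.1277e+11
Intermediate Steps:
x = -6 (x = (-14 + 2) + 6 = -12 + 6 = -6)
(-414609 + 1/(-372381 - 79*x*32))*(-311912 + (-102108 - 1*(-142022))) = (-414609 + 1/(-372381 - 79*(-6)*32))*(-311912 + (-102108 - 1*(-142022))) = (-414609 + 1/(-372381 + 474*32))*(-311912 + (-102108 + 142022)) = (-414609 + 1/(-372381 + 15168))*(-311912 + 39914) = (-414609 + 1/(-357213))*(-271998) = (-414609 - 1/357213)*(-271998) = -148103724718/357213*(-271998) = 583824882838356/5177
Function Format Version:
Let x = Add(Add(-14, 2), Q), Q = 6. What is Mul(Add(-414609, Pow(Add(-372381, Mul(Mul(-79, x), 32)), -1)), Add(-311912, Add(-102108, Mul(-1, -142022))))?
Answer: Rational(583824882838356, 5177) ≈ 1.1277e+11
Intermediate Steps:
x = -6 (x = Add(Add(-14, 2), 6) = Add(-12, 6) = -6)
Mul(Add(-414609, Pow(Add(-372381, Mul(Mul(-79, x), 32)), -1)), Add(-311912, Add(-102108, Mul(-1, -142022)))) = Mul(Add(-414609, Pow(Add(-372381, Mul(Mul(-79, -6), 32)), -1)), Add(-311912, Add(-102108, Mul(-1, -142022)))) = Mul(Add(-414609, Pow(Add(-372381, Mul(474, 32)), -1)), Add(-311912, Add(-102108, 142022))) = Mul(Add(-414609, Pow(Add(-372381, 15168), -1)), Add(-311912, 39914)) = Mul(Add(-414609, Pow(-357213, -1)), -271998) = Mul(Add(-414609, Rational(-1, 357213)), -271998) = Mul(Rational(-148103724718, 357213), -271998) = Rational(583824882838356, 5177)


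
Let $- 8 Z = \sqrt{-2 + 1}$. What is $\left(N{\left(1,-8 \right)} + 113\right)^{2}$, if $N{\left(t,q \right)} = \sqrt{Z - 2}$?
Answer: $\frac{\left(452 + \sqrt{2} \sqrt{-16 - i}\right)^{2}}{16} \approx 12777.0 - 319.89 i$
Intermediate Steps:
$Z = - \frac{i}{8}$ ($Z = - \frac{\sqrt{-2 + 1}}{8} = - \frac{\sqrt{-1}}{8} = - \frac{i}{8} \approx - 0.125 i$)
$N{\left(t,q \right)} = \sqrt{-2 - \frac{i}{8}}$ ($N{\left(t,q \right)} = \sqrt{- \frac{i}{8} - 2} = \sqrt{-2 - \frac{i}{8}}$)
$\left(N{\left(1,-8 \right)} + 113\right)^{2} = \left(\frac{\sqrt{-32 - 2 i}}{4} + 113\right)^{2} = \left(113 + \frac{\sqrt{-32 - 2 i}}{4}\right)^{2}$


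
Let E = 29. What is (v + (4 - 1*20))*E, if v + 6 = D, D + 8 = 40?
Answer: 290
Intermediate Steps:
D = 32 (D = -8 + 40 = 32)
v = 26 (v = -6 + 32 = 26)
(v + (4 - 1*20))*E = (26 + (4 - 1*20))*29 = (26 + (4 - 20))*29 = (26 - 16)*29 = 10*29 = 290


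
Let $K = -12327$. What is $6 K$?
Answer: $-73962$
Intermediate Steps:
$6 K = 6 \left(-12327\right) = -73962$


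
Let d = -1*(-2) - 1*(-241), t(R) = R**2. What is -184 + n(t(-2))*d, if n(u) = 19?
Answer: 4433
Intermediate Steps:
d = 243 (d = 2 + 241 = 243)
-184 + n(t(-2))*d = -184 + 19*243 = -184 + 4617 = 4433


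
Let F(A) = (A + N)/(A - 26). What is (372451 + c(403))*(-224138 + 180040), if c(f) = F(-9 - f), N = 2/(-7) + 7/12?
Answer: -302142998386975/18396 ≈ -1.6424e+10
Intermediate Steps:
N = 25/84 (N = 2*(-1/7) + 7*(1/12) = -2/7 + 7/12 = 25/84 ≈ 0.29762)
F(A) = (25/84 + A)/(-26 + A) (F(A) = (A + 25/84)/(A - 26) = (25/84 + A)/(-26 + A))
c(f) = (-731/84 - f)/(-35 - f) (c(f) = (25/84 + (-9 - f))/(-26 + (-9 - f)) = (-731/84 - f)/(-35 - f))
(372451 + c(403))*(-224138 + 180040) = (372451 + (731/84 + 403)/(35 + 403))*(-224138 + 180040) = (372451 + (34583/84)/438)*(-44098) = (372451 + (1/438)*(34583/84))*(-44098) = (372451 + 34583/36792)*(-44098) = (13703251775/36792)*(-44098) = -302142998386975/18396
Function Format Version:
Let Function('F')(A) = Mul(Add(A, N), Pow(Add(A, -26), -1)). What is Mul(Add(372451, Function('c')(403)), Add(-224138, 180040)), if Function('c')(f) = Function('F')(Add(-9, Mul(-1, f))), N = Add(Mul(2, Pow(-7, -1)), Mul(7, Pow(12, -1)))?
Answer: Rational(-302142998386975, 18396) ≈ -1.6424e+10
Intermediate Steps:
N = Rational(25, 84) (N = Add(Mul(2, Rational(-1, 7)), Mul(7, Rational(1, 12))) = Add(Rational(-2, 7), Rational(7, 12)) = Rational(25, 84) ≈ 0.29762)
Function('F')(A) = Mul(Pow(Add(-26, A), -1), Add(Rational(25, 84), A)) (Function('F')(A) = Mul(Add(A, Rational(25, 84)), Pow(Add(A, -26), -1)) = Mul(Add(Rational(25, 84), A), Pow(Add(-26, A), -1)) = Mul(Pow(Add(-26, A), -1), Add(Rational(25, 84), A)))
Function('c')(f) = Mul(Pow(Add(-35, Mul(-1, f)), -1), Add(Rational(-731, 84), Mul(-1, f))) (Function('c')(f) = Mul(Pow(Add(-26, Add(-9, Mul(-1, f))), -1), Add(Rational(25, 84), Add(-9, Mul(-1, f)))) = Mul(Pow(Add(-35, Mul(-1, f)), -1), Add(Rational(-731, 84), Mul(-1, f))))
Mul(Add(372451, Function('c')(403)), Add(-224138, 180040)) = Mul(Add(372451, Mul(Pow(Add(35, 403), -1), Add(Rational(731, 84), 403))), Add(-224138, 180040)) = Mul(Add(372451, Mul(Pow(438, -1), Rational(34583, 84))), -44098) = Mul(Add(372451, Mul(Rational(1, 438), Rational(34583, 84))), -44098) = Mul(Add(372451, Rational(34583, 36792)), -44098) = Mul(Rational(13703251775, 36792), -44098) = Rational(-302142998386975, 18396)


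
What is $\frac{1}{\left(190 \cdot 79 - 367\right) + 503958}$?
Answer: $\frac{1}{518601} \approx 1.9283 \cdot 10^{-6}$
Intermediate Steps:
$\frac{1}{\left(190 \cdot 79 - 367\right) + 503958} = \frac{1}{\left(15010 - 367\right) + 503958} = \frac{1}{14643 + 503958} = \frac{1}{518601}$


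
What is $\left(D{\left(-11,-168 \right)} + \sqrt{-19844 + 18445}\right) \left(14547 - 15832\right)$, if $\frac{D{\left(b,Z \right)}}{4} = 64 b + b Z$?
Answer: $-5880160 - 1285 i \sqrt{1399} \approx -5.8802 \cdot 10^{6} - 48063.0 i$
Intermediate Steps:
$D{\left(b,Z \right)} = 256 b + 4 Z b$ ($D{\left(b,Z \right)} = 4 \left(64 b + b Z\right) = 4 \left(64 b + Z b\right) = 256 b + 4 Z b$)
$\left(D{\left(-11,-168 \right)} + \sqrt{-19844 + 18445}\right) \left(14547 - 15832\right) = \left(4 \left(-11\right) \left(64 - 168\right) + \sqrt{-19844 + 18445}\right) \left(14547 - 15832\right) = \left(4 \left(-11\right) \left(-104\right) + \sqrt{-1399}\right) \left(-1285\right) = \left(4576 + i \sqrt{1399}\right) \left(-1285\right) = -5880160 - 1285 i \sqrt{1399}$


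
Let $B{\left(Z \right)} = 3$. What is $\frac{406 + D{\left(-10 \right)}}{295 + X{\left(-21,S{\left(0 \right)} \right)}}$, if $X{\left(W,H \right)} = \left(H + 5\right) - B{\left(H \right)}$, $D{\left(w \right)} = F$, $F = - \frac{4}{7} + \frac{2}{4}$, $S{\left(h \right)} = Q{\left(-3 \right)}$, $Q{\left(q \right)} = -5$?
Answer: $\frac{5683}{4088} \approx 1.3902$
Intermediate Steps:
$S{\left(h \right)} = -5$
$F = - \frac{1}{14}$ ($F = \left(-4\right) \frac{1}{7} + 2 \cdot \frac{1}{4} = - \frac{4}{7} + \frac{1}{2} = - \frac{1}{14} \approx -0.071429$)
$D{\left(w \right)} = - \frac{1}{14}$
$X{\left(W,H \right)} = 2 + H$ ($X{\left(W,H \right)} = \left(H + 5\right) - 3 = \left(5 + H\right) - 3 = 2 + H$)
$\frac{406 + D{\left(-10 \right)}}{295 + X{\left(-21,S{\left(0 \right)} \right)}} = \frac{406 - \frac{1}{14}}{295 + \left(2 - 5\right)} = \frac{5683}{14 \left(295 - 3\right)} = \frac{5683}{14 \cdot 292} = \frac{5683}{14} \cdot \frac{1}{292} = \frac{5683}{4088}$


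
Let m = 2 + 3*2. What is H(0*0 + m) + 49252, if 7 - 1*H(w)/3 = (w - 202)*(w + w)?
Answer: 58585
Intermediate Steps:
m = 8 (m = 2 + 6 = 8)
H(w) = 21 - 6*w*(-202 + w) (H(w) = 21 - 3*(w - 202)*(w + w) = 21 - 3*(-202 + w)*2*w = 21 - 6*w*(-202 + w))
H(0*0 + m) + 49252 = (21 - 6*(0*0 + 8)² + 1212*(0*0 + 8)) + 49252 = (21 - 6*(0 + 8)² + 1212*(0 + 8)) + 49252 = (21 - 6*8² + 1212*8) + 49252 = (21 - 6*64 + 9696) + 49252 = (21 - 384 + 9696) + 49252 = 9333 + 49252 = 58585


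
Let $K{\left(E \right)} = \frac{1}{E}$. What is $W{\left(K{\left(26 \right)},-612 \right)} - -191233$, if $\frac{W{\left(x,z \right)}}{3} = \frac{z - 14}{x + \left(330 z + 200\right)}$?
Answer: $\frac{1003162279675}{5245759} \approx 1.9123 \cdot 10^{5}$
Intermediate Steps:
$W{\left(x,z \right)} = \frac{3 \left(-14 + z\right)}{200 + x + 330 z}$ ($W{\left(x,z \right)} = 3 \frac{z - 14}{x + \left(330 z + 200\right)} = 3 \frac{-14 + z}{x + \left(200 + 330 z\right)} = 3 \frac{-14 + z}{200 + x + 330 z} = \frac{3 \left(-14 + z\right)}{200 + x + 330 z}$)
$W{\left(K{\left(26 \right)},-612 \right)} - -191233 = \frac{3 \left(-14 - 612\right)}{200 + \frac{1}{26} + 330 \left(-612\right)} - -191233 = 3 \frac{1}{200 + \frac{1}{26} - 201960} \left(-626\right) + 191233 = 3 \frac{1}{- \frac{5245759}{26}} \left(-626\right) + 191233 = 3 \left(- \frac{26}{5245759}\right) \left(-626\right) + 191233 = \frac{48828}{5245759} + 191233 = \frac{1003162279675}{5245759}$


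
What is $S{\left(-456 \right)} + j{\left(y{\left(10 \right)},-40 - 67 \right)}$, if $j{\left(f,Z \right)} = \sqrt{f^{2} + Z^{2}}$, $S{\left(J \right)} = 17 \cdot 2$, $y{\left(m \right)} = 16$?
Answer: $34 + \sqrt{11705} \approx 142.19$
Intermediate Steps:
$S{\left(J \right)} = 34$
$j{\left(f,Z \right)} = \sqrt{Z^{2} + f^{2}}$
$S{\left(-456 \right)} + j{\left(y{\left(10 \right)},-40 - 67 \right)} = 34 + \sqrt{\left(-40 - 67\right)^{2} + 16^{2}} = 34 + \sqrt{\left(-107\right)^{2} + 256} = 34 + \sqrt{11449 + 256} = 34 + \sqrt{11705}$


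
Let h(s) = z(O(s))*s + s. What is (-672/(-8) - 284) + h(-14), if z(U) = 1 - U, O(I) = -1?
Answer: -242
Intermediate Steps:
h(s) = 3*s (h(s) = (1 - 1*(-1))*s + s = (1 + 1)*s + s = 2*s + s = 3*s)
(-672/(-8) - 284) + h(-14) = (-672/(-8) - 284) + 3*(-14) = (-672*(-1)/8 - 284) - 42 = (-96*(-7/8) - 284) - 42 = (84 - 284) - 42 = -200 - 42 = -242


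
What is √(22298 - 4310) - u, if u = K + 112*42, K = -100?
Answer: -4604 + 2*√4497 ≈ -4469.9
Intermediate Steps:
u = 4604 (u = -100 + 112*42 = -100 + 4704 = 4604)
√(22298 - 4310) - u = √(22298 - 4310) - 1*4604 = √17988 - 4604 = 2*√4497 - 4604 = -4604 + 2*√4497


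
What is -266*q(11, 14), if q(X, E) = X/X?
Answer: -266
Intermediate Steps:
q(X, E) = 1
-266*q(11, 14) = -266*1 = -266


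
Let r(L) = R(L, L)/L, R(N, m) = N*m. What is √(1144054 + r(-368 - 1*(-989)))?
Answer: 5*√45787 ≈ 1069.9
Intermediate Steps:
r(L) = L (r(L) = (L*L)/L = L²/L = L)
√(1144054 + r(-368 - 1*(-989))) = √(1144054 + (-368 - 1*(-989))) = √(1144054 + (-368 + 989)) = √(1144054 + 621) = √1144675 = 5*√45787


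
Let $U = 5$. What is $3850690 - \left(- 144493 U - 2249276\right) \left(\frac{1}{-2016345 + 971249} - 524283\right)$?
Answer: $- \frac{1628290331462413989}{1045096} \approx -1.558 \cdot 10^{12}$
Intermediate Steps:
$3850690 - \left(- 144493 U - 2249276\right) \left(\frac{1}{-2016345 + 971249} - 524283\right) = 3850690 - \left(\left(-144493\right) 5 - 2249276\right) \left(\frac{1}{-2016345 + 971249} - 524283\right) = 3850690 - \left(-722465 - 2249276\right) \left(\frac{1}{-1045096} - 524283\right) = 3850690 - - 2971741 \left(- \frac{1}{1045096} - 524283\right) = 3850690 - \left(-2971741\right) \left(- \frac{547926066169}{1045096}\right) = 3850690 - \frac{1628294355803130229}{1045096} = - \frac{1628290331462413989}{1045096}$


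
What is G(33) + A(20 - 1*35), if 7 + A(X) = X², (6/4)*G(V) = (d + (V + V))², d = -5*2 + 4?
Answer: 2618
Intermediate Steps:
d = -6 (d = -10 + 4 = -6)
G(V) = 2*(-6 + 2*V)²/3 (G(V) = 2*(-6 + (V + V))²/3 = 2*(-6 + 2*V)²/3)
A(X) = -7 + X²
G(33) + A(20 - 1*35) = 8*(-3 + 33)²/3 + (-7 + (20 - 1*35)²) = (8/3)*30² + (-7 + (20 - 35)²) = (8/3)*900 + (-7 + (-15)²) = 2400 + (-7 + 225) = 2400 + 218 = 2618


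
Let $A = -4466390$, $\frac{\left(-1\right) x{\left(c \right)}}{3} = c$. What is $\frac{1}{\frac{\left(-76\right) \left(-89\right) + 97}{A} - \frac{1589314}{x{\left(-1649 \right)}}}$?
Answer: $- \frac{22095231330}{7098530097827} \approx -0.0031126$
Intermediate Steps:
$x{\left(c \right)} = - 3 c$
$\frac{1}{\frac{\left(-76\right) \left(-89\right) + 97}{A} - \frac{1589314}{x{\left(-1649 \right)}}} = \frac{1}{\frac{\left(-76\right) \left(-89\right) + 97}{-4466390} - \frac{1589314}{\left(-3\right) \left(-1649\right)}} = \frac{1}{\left(6764 + 97\right) \left(- \frac{1}{4466390}\right) - \frac{1589314}{4947}} = \frac{1}{6861 \left(- \frac{1}{4466390}\right) - \frac{1589314}{4947}} = \frac{1}{- \frac{6861}{4466390} - \frac{1589314}{4947}} = \frac{1}{- \frac{7098530097827}{22095231330}} = - \frac{22095231330}{7098530097827}$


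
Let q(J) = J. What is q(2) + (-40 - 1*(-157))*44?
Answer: 5150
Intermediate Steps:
q(2) + (-40 - 1*(-157))*44 = 2 + (-40 - 1*(-157))*44 = 2 + (-40 + 157)*44 = 2 + 117*44 = 2 + 5148 = 5150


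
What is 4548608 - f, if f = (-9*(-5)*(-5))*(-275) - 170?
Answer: 4486903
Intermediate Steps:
f = 61705 (f = (45*(-5))*(-275) - 170 = -225*(-275) - 170 = 61875 - 170 = 61705)
4548608 - f = 4548608 - 1*61705 = 4548608 - 61705 = 4486903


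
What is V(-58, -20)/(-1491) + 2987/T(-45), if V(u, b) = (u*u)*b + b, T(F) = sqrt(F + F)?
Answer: 67300/1491 - 2987*I*sqrt(10)/30 ≈ 45.138 - 314.86*I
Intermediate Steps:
T(F) = sqrt(2)*sqrt(F) (T(F) = sqrt(2*F) = sqrt(2)*sqrt(F))
V(u, b) = b + b*u**2 (V(u, b) = u**2*b + b = b*u**2 + b = b + b*u**2)
V(-58, -20)/(-1491) + 2987/T(-45) = -20*(1 + (-58)**2)/(-1491) + 2987/((sqrt(2)*sqrt(-45))) = -20*(1 + 3364)*(-1/1491) + 2987/((sqrt(2)*(3*I*sqrt(5)))) = -20*3365*(-1/1491) + 2987/((3*I*sqrt(10))) = -67300*(-1/1491) + 2987*(-I*sqrt(10)/30) = 67300/1491 - 2987*I*sqrt(10)/30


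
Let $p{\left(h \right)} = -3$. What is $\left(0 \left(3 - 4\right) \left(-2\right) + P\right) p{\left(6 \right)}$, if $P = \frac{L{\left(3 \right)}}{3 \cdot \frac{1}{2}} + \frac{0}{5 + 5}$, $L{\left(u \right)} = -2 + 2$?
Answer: $0$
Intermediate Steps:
$L{\left(u \right)} = 0$
$P = 0$ ($P = \frac{0}{3 \cdot \frac{1}{2}} + \frac{0}{5 + 5} = \frac{0}{3 \cdot \frac{1}{2}} + \frac{0}{10} = \frac{0}{\frac{3}{2}} + 0 \cdot \frac{1}{10} = 0 \cdot \frac{2}{3} + 0 = 0 + 0 = 0$)
$\left(0 \left(3 - 4\right) \left(-2\right) + P\right) p{\left(6 \right)} = \left(0 \left(3 - 4\right) \left(-2\right) + 0\right) \left(-3\right) = \left(0 \left(\left(-1\right) \left(-2\right)\right) + 0\right) \left(-3\right) = \left(0 \cdot 2 + 0\right) \left(-3\right) = \left(0 + 0\right) \left(-3\right) = 0 \left(-3\right) = 0$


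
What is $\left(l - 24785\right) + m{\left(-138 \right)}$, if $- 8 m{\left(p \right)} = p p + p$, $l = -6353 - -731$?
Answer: $- \frac{131081}{4} \approx -32770.0$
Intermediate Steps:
$l = -5622$ ($l = -6353 + 731 = -5622$)
$m{\left(p \right)} = - \frac{p}{8} - \frac{p^{2}}{8}$ ($m{\left(p \right)} = - \frac{p p + p}{8} = - \frac{p^{2} + p}{8} = - \frac{p + p^{2}}{8} = - \frac{p}{8} - \frac{p^{2}}{8}$)
$\left(l - 24785\right) + m{\left(-138 \right)} = \left(-5622 - 24785\right) - - \frac{69 \left(1 - 138\right)}{4} = -30407 - \left(- \frac{69}{4}\right) \left(-137\right) = -30407 - \frac{9453}{4} = - \frac{131081}{4}$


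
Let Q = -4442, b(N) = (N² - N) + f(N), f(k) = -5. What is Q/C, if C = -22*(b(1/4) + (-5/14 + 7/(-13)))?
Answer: -3233776/97427 ≈ -33.192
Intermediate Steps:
b(N) = -5 + N² - N (b(N) = (N² - N) - 5 = -5 + N² - N)
C = 97427/728 (C = -22*((-5 + (1/4)² - 1/4) + (-5/14 + 7/(-13))) = -22*((-5 + (¼)² - 1*¼) + (-5*1/14 + 7*(-1/13))) = -22*((-5 + 1/16 - ¼) + (-5/14 - 7/13)) = -22*(-83/16 - 163/182) = -22*(-8857/1456) = 97427/728 ≈ 133.83)
Q/C = -4442/97427/728 = -4442*728/97427 = -3233776/97427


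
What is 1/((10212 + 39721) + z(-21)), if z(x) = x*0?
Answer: 1/49933 ≈ 2.0027e-5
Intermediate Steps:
z(x) = 0
1/((10212 + 39721) + z(-21)) = 1/((10212 + 39721) + 0) = 1/(49933 + 0) = 1/49933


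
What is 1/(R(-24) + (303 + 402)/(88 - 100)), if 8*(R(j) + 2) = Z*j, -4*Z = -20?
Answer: -4/303 ≈ -0.013201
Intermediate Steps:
Z = 5 (Z = -¼*(-20) = 5)
R(j) = -2 + 5*j/8 (R(j) = -2 + (5*j)/8 = -2 + 5*j/8)
1/(R(-24) + (303 + 402)/(88 - 100)) = 1/((-2 + (5/8)*(-24)) + (303 + 402)/(88 - 100)) = 1/((-2 - 15) + 705/(-12)) = 1/(-17 + 705*(-1/12)) = 1/(-17 - 235/4) = 1/(-303/4) = -4/303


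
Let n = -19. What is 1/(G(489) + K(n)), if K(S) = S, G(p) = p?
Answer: 1/470 ≈ 0.0021277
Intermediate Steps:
1/(G(489) + K(n)) = 1/(489 - 19) = 1/470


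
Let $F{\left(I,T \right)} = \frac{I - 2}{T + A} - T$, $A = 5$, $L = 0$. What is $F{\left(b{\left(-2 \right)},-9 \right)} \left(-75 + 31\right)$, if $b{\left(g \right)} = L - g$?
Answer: $-396$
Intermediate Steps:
$b{\left(g \right)} = - g$ ($b{\left(g \right)} = 0 - g = - g$)
$F{\left(I,T \right)} = - T + \frac{-2 + I}{5 + T}$ ($F{\left(I,T \right)} = \frac{I - 2}{T + 5} - T = \frac{-2 + I}{5 + T} - T = - T + \frac{-2 + I}{5 + T}$)
$F{\left(b{\left(-2 \right)},-9 \right)} \left(-75 + 31\right) = \frac{-2 - -2 - \left(-9\right)^{2} - -45}{5 - 9} \left(-75 + 31\right) = \frac{-2 + 2 - 81 + 45}{-4} \left(-44\right) = - \frac{-2 + 2 - 81 + 45}{4} \left(-44\right) = \left(- \frac{1}{4}\right) \left(-36\right) \left(-44\right) = 9 \left(-44\right) = -396$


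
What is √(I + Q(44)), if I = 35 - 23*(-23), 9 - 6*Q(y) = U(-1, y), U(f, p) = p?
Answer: √20094/6 ≈ 23.626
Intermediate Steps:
Q(y) = 3/2 - y/6
I = 564 (I = 35 + 529 = 564)
√(I + Q(44)) = √(564 + (3/2 - ⅙*44)) = √(564 + (3/2 - 22/3)) = √(564 - 35/6) = √(3349/6) = √20094/6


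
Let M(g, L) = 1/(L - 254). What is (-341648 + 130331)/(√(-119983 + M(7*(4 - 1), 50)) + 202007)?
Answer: -8708252696676/8324617398529 + 422634*I*√1248303183/8324617398529 ≈ -1.0461 + 0.0017937*I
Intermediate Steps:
M(g, L) = 1/(-254 + L)
(-341648 + 130331)/(√(-119983 + M(7*(4 - 1), 50)) + 202007) = (-341648 + 130331)/(√(-119983 + 1/(-254 + 50)) + 202007) = -211317/(√(-119983 + 1/(-204)) + 202007) = -211317/(√(-119983 - 1/204) + 202007) = -211317/(√(-24476533/204) + 202007) = -211317/(I*√1248303183/102 + 202007) = -211317/(202007 + I*√1248303183/102)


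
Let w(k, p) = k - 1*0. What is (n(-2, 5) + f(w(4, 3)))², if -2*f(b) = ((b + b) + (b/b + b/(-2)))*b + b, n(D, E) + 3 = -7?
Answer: 676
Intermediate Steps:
w(k, p) = k (w(k, p) = k + 0 = k)
n(D, E) = -10 (n(D, E) = -3 - 7 = -10)
f(b) = -b/2 - b*(1 + 3*b/2)/2 (f(b) = -(((b + b) + (b/b + b/(-2)))*b + b)/2 = -((2*b + (1 + b*(-½)))*b + b)/2 = -((2*b + (1 - b/2))*b + b)/2 = -((1 + 3*b/2)*b + b)/2 = -(b*(1 + 3*b/2) + b)/2 = -(b + b*(1 + 3*b/2))/2 = -b/2 - b*(1 + 3*b/2)/2)
(n(-2, 5) + f(w(4, 3)))² = (-10 - ¼*4*(4 + 3*4))² = (-10 - ¼*4*(4 + 12))² = (-10 - ¼*4*16)² = (-10 - 16)² = (-26)² = 676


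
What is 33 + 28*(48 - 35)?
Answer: 397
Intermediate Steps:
33 + 28*(48 - 35) = 33 + 28*13 = 33 + 364 = 397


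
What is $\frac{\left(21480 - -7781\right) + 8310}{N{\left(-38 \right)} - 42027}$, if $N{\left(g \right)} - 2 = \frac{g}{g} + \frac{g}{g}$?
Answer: $- \frac{37571}{42023} \approx -0.89406$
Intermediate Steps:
$N{\left(g \right)} = 4$ ($N{\left(g \right)} = 2 + \left(\frac{g}{g} + \frac{g}{g}\right) = 2 + \left(1 + 1\right) = 2 + 2 = 4$)
$\frac{\left(21480 - -7781\right) + 8310}{N{\left(-38 \right)} - 42027} = \frac{\left(21480 - -7781\right) + 8310}{4 - 42027} = \frac{\left(21480 + 7781\right) + 8310}{-42023} = \left(29261 + 8310\right) \left(- \frac{1}{42023}\right) = 37571 \left(- \frac{1}{42023}\right) = - \frac{37571}{42023}$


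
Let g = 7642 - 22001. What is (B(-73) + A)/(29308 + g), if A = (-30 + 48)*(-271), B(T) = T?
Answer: -4951/14949 ≈ -0.33119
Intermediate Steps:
A = -4878 (A = 18*(-271) = -4878)
g = -14359
(B(-73) + A)/(29308 + g) = (-73 - 4878)/(29308 - 14359) = -4951/14949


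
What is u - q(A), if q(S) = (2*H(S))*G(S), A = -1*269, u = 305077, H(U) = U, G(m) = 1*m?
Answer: 160355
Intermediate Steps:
G(m) = m
A = -269
q(S) = 2*S**2 (q(S) = (2*S)*S = 2*S**2)
u - q(A) = 305077 - 2*(-269)**2 = 305077 - 2*72361 = 305077 - 1*144722 = 305077 - 144722 = 160355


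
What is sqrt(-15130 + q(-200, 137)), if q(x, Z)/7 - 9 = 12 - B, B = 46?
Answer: I*sqrt(15305) ≈ 123.71*I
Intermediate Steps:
q(x, Z) = -175 (q(x, Z) = 63 + 7*(12 - 1*46) = 63 + 7*(12 - 46) = 63 + 7*(-34) = 63 - 238 = -175)
sqrt(-15130 + q(-200, 137)) = sqrt(-15130 - 175) = sqrt(-15305) = I*sqrt(15305)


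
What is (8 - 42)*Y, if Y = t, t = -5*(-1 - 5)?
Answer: -1020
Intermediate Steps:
t = 30 (t = -5*(-6) = 30)
Y = 30
(8 - 42)*Y = (8 - 42)*30 = -34*30 = -1020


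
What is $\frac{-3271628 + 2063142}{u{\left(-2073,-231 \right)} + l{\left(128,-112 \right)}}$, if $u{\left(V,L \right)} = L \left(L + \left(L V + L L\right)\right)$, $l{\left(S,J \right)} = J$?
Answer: $\frac{1208486}{122890495} \approx 0.0098338$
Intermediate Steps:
$u{\left(V,L \right)} = L \left(L + L^{2} + L V\right)$ ($u{\left(V,L \right)} = L \left(L + \left(L V + L^{2}\right)\right) = L \left(L + \left(L^{2} + L V\right)\right) = L \left(L + L^{2} + L V\right)$)
$\frac{-3271628 + 2063142}{u{\left(-2073,-231 \right)} + l{\left(128,-112 \right)}} = \frac{-3271628 + 2063142}{\left(-231\right)^{2} \left(1 - 231 - 2073\right) - 112} = - \frac{1208486}{53361 \left(-2303\right) - 112} = - \frac{1208486}{-122890383 - 112} = - \frac{1208486}{-122890495} = \left(-1208486\right) \left(- \frac{1}{122890495}\right) = \frac{1208486}{122890495}$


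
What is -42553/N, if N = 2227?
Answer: -42553/2227 ≈ -19.108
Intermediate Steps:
-42553/N = -42553/2227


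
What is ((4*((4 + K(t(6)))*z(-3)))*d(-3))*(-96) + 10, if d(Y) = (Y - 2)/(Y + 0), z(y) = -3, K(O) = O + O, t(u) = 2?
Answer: 15370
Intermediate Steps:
K(O) = 2*O
d(Y) = (-2 + Y)/Y
((4*((4 + K(t(6)))*z(-3)))*d(-3))*(-96) + 10 = ((4*((4 + 2*2)*(-3)))*((-2 - 3)/(-3)))*(-96) + 10 = ((4*((4 + 4)*(-3)))*(-⅓*(-5)))*(-96) + 10 = ((4*(8*(-3)))*(5/3))*(-96) + 10 = ((4*(-24))*(5/3))*(-96) + 10 = -96*5/3*(-96) + 10 = -160*(-96) + 10 = 15360 + 10 = 15370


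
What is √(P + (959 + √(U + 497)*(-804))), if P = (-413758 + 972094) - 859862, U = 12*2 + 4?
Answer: √(-300567 - 4020*√21) ≈ 564.79*I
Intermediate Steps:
U = 28 (U = 24 + 4 = 28)
P = -301526 (P = 558336 - 859862 = -301526)
√(P + (959 + √(U + 497)*(-804))) = √(-301526 + (959 + √(28 + 497)*(-804))) = √(-301526 + (959 + √525*(-804))) = √(-301526 + (959 + (5*√21)*(-804))) = √(-301526 + (959 - 4020*√21)) = √(-300567 - 4020*√21)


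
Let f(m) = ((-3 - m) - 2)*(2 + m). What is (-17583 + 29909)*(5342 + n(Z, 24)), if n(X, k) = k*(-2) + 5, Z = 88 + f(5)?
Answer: 65315474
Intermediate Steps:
f(m) = (-5 - m)*(2 + m)
Z = 18 (Z = 88 + (-10 - 1*5² - 7*5) = 88 + (-10 - 1*25 - 35) = 88 + (-10 - 25 - 35) = 88 - 70 = 18)
n(X, k) = 5 - 2*k (n(X, k) = -2*k + 5 = 5 - 2*k)
(-17583 + 29909)*(5342 + n(Z, 24)) = (-17583 + 29909)*(5342 + (5 - 2*24)) = 12326*(5342 + (5 - 48)) = 12326*(5342 - 43) = 12326*5299 = 65315474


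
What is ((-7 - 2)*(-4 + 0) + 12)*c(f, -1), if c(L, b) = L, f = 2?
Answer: 96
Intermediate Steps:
((-7 - 2)*(-4 + 0) + 12)*c(f, -1) = ((-7 - 2)*(-4 + 0) + 12)*2 = (-9*(-4) + 12)*2 = (36 + 12)*2 = 48*2 = 96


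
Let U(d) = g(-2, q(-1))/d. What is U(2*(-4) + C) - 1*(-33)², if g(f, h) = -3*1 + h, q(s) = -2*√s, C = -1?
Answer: -3266/3 + 2*I/9 ≈ -1088.7 + 0.22222*I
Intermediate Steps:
g(f, h) = -3 + h
U(d) = (-3 - 2*I)/d
U(2*(-4) + C) - 1*(-33)² = (-3 - 2*I)/(2*(-4) - 1) - 1*(-33)² = (-3 - 2*I)/(-8 - 1) - 1*1089 = (-3 - 2*I)/(-9) - 1089 = -(-3 - 2*I)/9 - 1089 = (⅓ + 2*I/9) - 1089 = -3266/3 + 2*I/9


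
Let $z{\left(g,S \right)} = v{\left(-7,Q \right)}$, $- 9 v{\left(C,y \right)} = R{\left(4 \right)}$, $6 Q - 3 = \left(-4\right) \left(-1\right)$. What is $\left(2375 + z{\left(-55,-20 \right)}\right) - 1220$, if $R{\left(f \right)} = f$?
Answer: $\frac{10391}{9} \approx 1154.6$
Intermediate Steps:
$Q = \frac{7}{6}$ ($Q = \frac{1}{2} + \frac{\left(-4\right) \left(-1\right)}{6} = \frac{1}{2} + \frac{1}{6} \cdot 4 = \frac{1}{2} + \frac{2}{3} = \frac{7}{6} \approx 1.1667$)
$v{\left(C,y \right)} = - \frac{4}{9}$ ($v{\left(C,y \right)} = \left(- \frac{1}{9}\right) 4 = - \frac{4}{9}$)
$z{\left(g,S \right)} = - \frac{4}{9}$
$\left(2375 + z{\left(-55,-20 \right)}\right) - 1220 = \left(2375 - \frac{4}{9}\right) - 1220 = \frac{21371}{9} - 1220 = \frac{10391}{9}$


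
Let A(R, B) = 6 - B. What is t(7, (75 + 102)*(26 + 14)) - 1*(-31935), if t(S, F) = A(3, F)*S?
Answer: -17583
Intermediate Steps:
t(S, F) = S*(6 - F) (t(S, F) = (6 - F)*S = S*(6 - F))
t(7, (75 + 102)*(26 + 14)) - 1*(-31935) = 7*(6 - (75 + 102)*(26 + 14)) - 1*(-31935) = 7*(6 - 177*40) + 31935 = 7*(6 - 1*7080) + 31935 = 7*(6 - 7080) + 31935 = 7*(-7074) + 31935 = -49518 + 31935 = -17583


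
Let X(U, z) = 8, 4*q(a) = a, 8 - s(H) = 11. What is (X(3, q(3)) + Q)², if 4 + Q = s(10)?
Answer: 1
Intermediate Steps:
s(H) = -3 (s(H) = 8 - 1*11 = 8 - 11 = -3)
q(a) = a/4
Q = -7 (Q = -4 - 3 = -7)
(X(3, q(3)) + Q)² = (8 - 7)² = 1² = 1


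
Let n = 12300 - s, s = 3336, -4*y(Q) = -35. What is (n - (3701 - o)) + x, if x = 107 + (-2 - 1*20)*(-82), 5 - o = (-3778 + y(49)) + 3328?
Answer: 30481/4 ≈ 7620.3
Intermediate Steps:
y(Q) = 35/4 (y(Q) = -1/4*(-35) = 35/4)
o = 1785/4 (o = 5 - ((-3778 + 35/4) + 3328) = 5 - (-15077/4 + 3328) = 5 - 1*(-1765/4) = 5 + 1765/4 = 1785/4 ≈ 446.25)
n = 8964 (n = 12300 - 1*3336 = 12300 - 3336 = 8964)
x = 1911 (x = 107 + (-2 - 20)*(-82) = 107 - 22*(-82) = 107 + 1804 = 1911)
(n - (3701 - o)) + x = (8964 - (3701 - 1*1785/4)) + 1911 = (8964 - (3701 - 1785/4)) + 1911 = (8964 - 1*13019/4) + 1911 = (8964 - 13019/4) + 1911 = 22837/4 + 1911 = 30481/4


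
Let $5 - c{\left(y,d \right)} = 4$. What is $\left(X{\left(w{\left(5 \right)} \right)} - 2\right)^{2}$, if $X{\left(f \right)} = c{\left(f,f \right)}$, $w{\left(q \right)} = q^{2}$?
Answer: $1$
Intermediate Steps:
$c{\left(y,d \right)} = 1$ ($c{\left(y,d \right)} = 5 - 4 = 1$)
$X{\left(f \right)} = 1$
$\left(X{\left(w{\left(5 \right)} \right)} - 2\right)^{2} = \left(1 - 2\right)^{2} = \left(-1\right)^{2} = 1$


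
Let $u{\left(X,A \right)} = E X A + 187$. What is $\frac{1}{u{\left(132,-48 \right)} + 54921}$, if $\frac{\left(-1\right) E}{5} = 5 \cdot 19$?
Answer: $\frac{1}{3064708} \approx 3.263 \cdot 10^{-7}$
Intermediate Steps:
$E = -475$ ($E = - 5 \cdot 5 \cdot 19 = \left(-5\right) 95 = -475$)
$u{\left(X,A \right)} = 187 - 475 A X$ ($u{\left(X,A \right)} = - 475 X A + 187 = - 475 A X + 187 = 187 - 475 A X$)
$\frac{1}{u{\left(132,-48 \right)} + 54921} = \frac{1}{\left(187 - \left(-22800\right) 132\right) + 54921} = \frac{1}{\left(187 + 3009600\right) + 54921} = \frac{1}{3009787 + 54921} = \frac{1}{3064708}$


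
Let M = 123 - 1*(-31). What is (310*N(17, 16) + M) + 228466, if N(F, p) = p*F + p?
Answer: 317900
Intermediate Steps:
M = 154 (M = 123 + 31 = 154)
N(F, p) = p + F*p (N(F, p) = F*p + p = p + F*p)
(310*N(17, 16) + M) + 228466 = (310*(16*(1 + 17)) + 154) + 228466 = (310*(16*18) + 154) + 228466 = (310*288 + 154) + 228466 = (89280 + 154) + 228466 = 89434 + 228466 = 317900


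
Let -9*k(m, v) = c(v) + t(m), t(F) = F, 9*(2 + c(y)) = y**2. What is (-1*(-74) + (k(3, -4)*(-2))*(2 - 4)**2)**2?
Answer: 38365636/6561 ≈ 5847.5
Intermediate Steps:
c(y) = -2 + y**2/9
k(m, v) = 2/9 - m/9 - v**2/81 (k(m, v) = -((-2 + v**2/9) + m)/9 = -(-2 + m + v**2/9)/9 = 2/9 - m/9 - v**2/81)
(-1*(-74) + (k(3, -4)*(-2))*(2 - 4)**2)**2 = (-1*(-74) + ((2/9 - 1/9*3 - 1/81*(-4)**2)*(-2))*(2 - 4)**2)**2 = (74 + ((2/9 - 1/3 - 1/81*16)*(-2))*(-2)**2)**2 = (74 + ((2/9 - 1/3 - 16/81)*(-2))*4)**2 = (74 - 25/81*(-2)*4)**2 = (74 + (50/81)*4)**2 = (74 + 200/81)**2 = (6194/81)**2 = 38365636/6561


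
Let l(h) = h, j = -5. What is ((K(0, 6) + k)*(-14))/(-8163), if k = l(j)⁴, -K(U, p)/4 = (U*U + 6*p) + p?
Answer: 6398/8163 ≈ 0.78378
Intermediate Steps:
K(U, p) = -28*p - 4*U² (K(U, p) = -4*((U*U + 6*p) + p) = -4*((U² + 6*p) + p) = -4*(U² + 7*p) = -28*p - 4*U²)
k = 625 (k = (-5)⁴ = 625)
((K(0, 6) + k)*(-14))/(-8163) = (((-28*6 - 4*0²) + 625)*(-14))/(-8163) = (((-168 - 4*0) + 625)*(-14))*(-1/8163) = (((-168 + 0) + 625)*(-14))*(-1/8163) = ((-168 + 625)*(-14))*(-1/8163) = (457*(-14))*(-1/8163) = -6398*(-1/8163) = 6398/8163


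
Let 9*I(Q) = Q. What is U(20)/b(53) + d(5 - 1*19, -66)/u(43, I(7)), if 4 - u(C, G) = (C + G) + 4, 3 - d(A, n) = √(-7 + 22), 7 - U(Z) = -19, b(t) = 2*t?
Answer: 3691/20882 + 9*√15/394 ≈ 0.26522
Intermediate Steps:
I(Q) = Q/9
U(Z) = 26 (U(Z) = 7 - 1*(-19) = 7 + 19 = 26)
d(A, n) = 3 - √15 (d(A, n) = 3 - √(-7 + 22) = 3 - √15)
u(C, G) = -C - G (u(C, G) = 4 - ((C + G) + 4) = 4 - (4 + C + G) = 4 + (-4 - C - G) = -C - G)
U(20)/b(53) + d(5 - 1*19, -66)/u(43, I(7)) = 26/((2*53)) + (3 - √15)/(-1*43 - 7/9) = 26/106 + (3 - √15)/(-43 - 1*7/9) = 26*(1/106) + (3 - √15)/(-43 - 7/9) = 13/53 + (3 - √15)/(-394/9) = 13/53 + (3 - √15)*(-9/394) = 13/53 + (-27/394 + 9*√15/394) = 3691/20882 + 9*√15/394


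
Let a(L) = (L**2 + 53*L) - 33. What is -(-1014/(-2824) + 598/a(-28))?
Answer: 472745/1034996 ≈ 0.45676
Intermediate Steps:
a(L) = -33 + L**2 + 53*L
-(-1014/(-2824) + 598/a(-28)) = -(-1014/(-2824) + 598/(-33 + (-28)**2 + 53*(-28))) = -(-1014*(-1/2824) + 598/(-33 + 784 - 1484)) = -(507/1412 + 598/(-733)) = -(507/1412 + 598*(-1/733)) = -(507/1412 - 598/733) = -1*(-472745/1034996) = 472745/1034996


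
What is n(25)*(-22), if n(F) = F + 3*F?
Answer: -2200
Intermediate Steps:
n(F) = 4*F
n(25)*(-22) = (4*25)*(-22) = 100*(-22) = -2200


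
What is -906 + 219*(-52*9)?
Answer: -103398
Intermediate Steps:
-906 + 219*(-52*9) = -906 + 219*(-468) = -906 - 102492 = -103398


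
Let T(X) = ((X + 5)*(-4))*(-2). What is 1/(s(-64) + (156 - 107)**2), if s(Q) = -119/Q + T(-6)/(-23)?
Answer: 1472/3537521 ≈ 0.00041611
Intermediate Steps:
T(X) = 40 + 8*X (T(X) = ((5 + X)*(-4))*(-2) = (-20 - 4*X)*(-2) = 40 + 8*X)
s(Q) = 8/23 - 119/Q (s(Q) = -119/Q + (40 + 8*(-6))/(-23) = -119/Q + (40 - 48)*(-1/23) = -119/Q - 8*(-1/23) = -119/Q + 8/23 = 8/23 - 119/Q)
1/(s(-64) + (156 - 107)**2) = 1/((8/23 - 119/(-64)) + (156 - 107)**2) = 1/((8/23 - 119*(-1/64)) + 49**2) = 1/((8/23 + 119/64) + 2401) = 1/(3249/1472 + 2401) = 1/(3537521/1472) = 1472/3537521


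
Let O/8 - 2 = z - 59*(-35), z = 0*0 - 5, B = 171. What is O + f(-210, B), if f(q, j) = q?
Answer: 16286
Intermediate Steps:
z = -5 (z = 0 - 5 = -5)
O = 16496 (O = 16 + 8*(-5 - 59*(-35)) = 16 + 8*(-5 + 2065) = 16 + 8*2060 = 16 + 16480 = 16496)
O + f(-210, B) = 16496 - 210 = 16286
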